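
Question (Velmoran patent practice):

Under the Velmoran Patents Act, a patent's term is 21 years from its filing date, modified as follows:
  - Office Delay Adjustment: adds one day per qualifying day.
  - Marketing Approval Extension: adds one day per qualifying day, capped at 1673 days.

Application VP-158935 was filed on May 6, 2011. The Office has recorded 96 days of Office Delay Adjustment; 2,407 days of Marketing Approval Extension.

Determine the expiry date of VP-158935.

Base term: filing date + 21 years → 6 May 2032.
Office Delay Adjustment: +96 days → 10 August 2032.
Marketing Approval Extension: 2407 days claimed exceeds the 1673-day cap, so +1673 days → 10 March 2037.

March 10, 2037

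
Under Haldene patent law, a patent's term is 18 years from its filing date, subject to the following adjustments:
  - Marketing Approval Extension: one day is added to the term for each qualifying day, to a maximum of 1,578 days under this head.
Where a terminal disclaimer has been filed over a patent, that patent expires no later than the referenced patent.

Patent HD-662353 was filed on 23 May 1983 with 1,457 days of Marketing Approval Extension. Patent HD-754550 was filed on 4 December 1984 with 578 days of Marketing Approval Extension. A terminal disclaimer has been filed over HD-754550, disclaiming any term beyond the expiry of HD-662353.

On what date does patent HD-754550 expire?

Natural term of HD-754550:
  Base: filing + 18 years → 4 December 2002.
  Marketing Approval Extension: 578 days (within the 1578-day cap) → +578 days → 4 July 2004.
Expiry of referenced patent HD-662353:
  Base: filing + 18 years → 23 May 2001.
  Marketing Approval Extension: 1457 days (within the 1578-day cap) → +1457 days → 19 May 2005.
Terminal disclaimer: HD-754550 expires on the earlier of 4 July 2004 and 19 May 2005.

July 4, 2004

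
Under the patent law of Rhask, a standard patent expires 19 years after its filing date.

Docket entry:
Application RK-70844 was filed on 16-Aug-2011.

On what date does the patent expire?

August 16, 2030

Filing date + 19 years → 16 August 2030.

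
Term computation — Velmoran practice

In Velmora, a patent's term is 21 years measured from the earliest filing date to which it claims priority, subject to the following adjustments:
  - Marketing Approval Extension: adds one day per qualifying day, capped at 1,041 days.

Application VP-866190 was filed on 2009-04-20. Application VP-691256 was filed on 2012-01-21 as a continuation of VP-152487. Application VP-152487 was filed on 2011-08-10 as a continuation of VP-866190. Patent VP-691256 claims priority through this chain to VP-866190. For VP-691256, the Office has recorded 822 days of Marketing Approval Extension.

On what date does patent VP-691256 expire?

Earliest priority filing: 20 April 2009.
Base term: 20 April 2009 + 21 years → 20 April 2030.
Marketing Approval Extension: 822 days (within the 1041-day cap) → +822 days → 20 July 2032.

2032-07-20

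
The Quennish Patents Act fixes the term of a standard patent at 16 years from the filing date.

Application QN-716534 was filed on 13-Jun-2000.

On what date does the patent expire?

June 13, 2016

Filing date + 16 years → 13 June 2016.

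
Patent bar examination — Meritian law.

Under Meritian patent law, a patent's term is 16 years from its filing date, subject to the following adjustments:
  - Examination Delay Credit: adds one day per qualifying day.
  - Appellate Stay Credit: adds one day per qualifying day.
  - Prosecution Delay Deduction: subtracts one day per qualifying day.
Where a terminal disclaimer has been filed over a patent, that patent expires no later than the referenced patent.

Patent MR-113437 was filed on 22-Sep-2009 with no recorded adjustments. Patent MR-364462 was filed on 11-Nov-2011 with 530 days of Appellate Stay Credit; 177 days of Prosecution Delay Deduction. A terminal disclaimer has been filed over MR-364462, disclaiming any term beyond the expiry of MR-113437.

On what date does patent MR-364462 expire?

Natural term of MR-364462:
  Base: filing + 16 years → 11 November 2027.
  Appellate Stay Credit: +530 days → 24 April 2029.
  Prosecution Delay Deduction: −177 days → 29 October 2028.
Expiry of referenced patent MR-113437:
  Base: filing + 16 years → 22 September 2025.
Terminal disclaimer: MR-364462 expires on the earlier of 29 October 2028 and 22 September 2025.

September 22, 2025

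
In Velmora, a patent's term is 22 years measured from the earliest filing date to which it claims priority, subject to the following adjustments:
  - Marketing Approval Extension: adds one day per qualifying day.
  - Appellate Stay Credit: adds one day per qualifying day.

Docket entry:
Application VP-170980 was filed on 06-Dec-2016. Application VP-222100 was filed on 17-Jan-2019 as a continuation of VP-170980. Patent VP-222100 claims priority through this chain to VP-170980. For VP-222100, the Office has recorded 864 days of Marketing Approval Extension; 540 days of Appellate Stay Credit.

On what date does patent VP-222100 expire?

2042-10-10

Earliest priority filing: 6 December 2016.
Base term: 6 December 2016 + 22 years → 6 December 2038.
Marketing Approval Extension: +864 days → 18 April 2041.
Appellate Stay Credit: +540 days → 10 October 2042.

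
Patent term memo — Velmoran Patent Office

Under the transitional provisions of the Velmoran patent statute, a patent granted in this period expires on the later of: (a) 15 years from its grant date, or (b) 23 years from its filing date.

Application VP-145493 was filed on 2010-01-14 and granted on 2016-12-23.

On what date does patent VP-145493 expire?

(a) grant + 15 years → 23 December 2031.
(b) filing + 23 years → 14 January 2033.
Later of the two: 14 January 2033.

January 14, 2033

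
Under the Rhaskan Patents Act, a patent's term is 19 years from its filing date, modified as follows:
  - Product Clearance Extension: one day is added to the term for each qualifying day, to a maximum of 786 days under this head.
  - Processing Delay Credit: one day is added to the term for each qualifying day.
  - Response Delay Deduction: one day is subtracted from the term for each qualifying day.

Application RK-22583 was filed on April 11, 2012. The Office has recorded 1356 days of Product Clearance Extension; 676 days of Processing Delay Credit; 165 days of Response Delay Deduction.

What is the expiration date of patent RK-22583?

October 29, 2034

Base term: filing date + 19 years → 11 April 2031.
Product Clearance Extension: 1356 days claimed exceeds the 786-day cap, so +786 days → 5 June 2033.
Processing Delay Credit: +676 days → 12 April 2035.
Response Delay Deduction: −165 days → 29 October 2034.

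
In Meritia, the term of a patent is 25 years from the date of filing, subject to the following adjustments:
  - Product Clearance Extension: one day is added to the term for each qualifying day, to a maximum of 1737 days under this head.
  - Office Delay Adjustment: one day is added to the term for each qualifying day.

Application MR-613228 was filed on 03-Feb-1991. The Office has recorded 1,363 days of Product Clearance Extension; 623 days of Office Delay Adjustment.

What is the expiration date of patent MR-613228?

2021-07-12

Base term: filing date + 25 years → 3 February 2016.
Product Clearance Extension: 1363 days (within the 1737-day cap) → +1363 days → 28 October 2019.
Office Delay Adjustment: +623 days → 12 July 2021.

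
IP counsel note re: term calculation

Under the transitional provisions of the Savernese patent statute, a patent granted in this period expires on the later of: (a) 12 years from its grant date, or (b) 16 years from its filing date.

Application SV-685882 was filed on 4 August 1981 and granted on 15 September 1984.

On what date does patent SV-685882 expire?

(a) grant + 12 years → 15 September 1996.
(b) filing + 16 years → 4 August 1997.
Later of the two: 4 August 1997.

August 4, 1997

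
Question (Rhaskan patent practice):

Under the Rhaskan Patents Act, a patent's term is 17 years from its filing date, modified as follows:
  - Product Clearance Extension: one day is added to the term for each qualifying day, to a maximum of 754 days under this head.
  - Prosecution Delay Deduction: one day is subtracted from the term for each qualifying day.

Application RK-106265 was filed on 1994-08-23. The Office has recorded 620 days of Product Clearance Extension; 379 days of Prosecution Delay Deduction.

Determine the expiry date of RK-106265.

April 20, 2012

Base term: filing date + 17 years → 23 August 2011.
Product Clearance Extension: 620 days (within the 754-day cap) → +620 days → 4 May 2013.
Prosecution Delay Deduction: −379 days → 20 April 2012.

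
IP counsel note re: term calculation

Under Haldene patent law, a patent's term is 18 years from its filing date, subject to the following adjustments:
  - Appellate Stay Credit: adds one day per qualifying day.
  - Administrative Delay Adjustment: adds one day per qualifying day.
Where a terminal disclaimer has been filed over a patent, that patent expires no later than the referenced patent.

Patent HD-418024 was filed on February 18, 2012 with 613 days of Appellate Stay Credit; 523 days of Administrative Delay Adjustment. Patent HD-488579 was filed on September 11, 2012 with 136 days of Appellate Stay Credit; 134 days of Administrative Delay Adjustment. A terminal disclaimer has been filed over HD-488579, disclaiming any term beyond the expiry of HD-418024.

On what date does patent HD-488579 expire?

2031-06-08

Natural term of HD-488579:
  Base: filing + 18 years → 11 September 2030.
  Appellate Stay Credit: +136 days → 25 January 2031.
  Administrative Delay Adjustment: +134 days → 8 June 2031.
Expiry of referenced patent HD-418024:
  Base: filing + 18 years → 18 February 2030.
  Appellate Stay Credit: +613 days → 24 October 2031.
  Administrative Delay Adjustment: +523 days → 30 March 2033.
Terminal disclaimer: HD-488579 expires on the earlier of 8 June 2031 and 30 March 2033.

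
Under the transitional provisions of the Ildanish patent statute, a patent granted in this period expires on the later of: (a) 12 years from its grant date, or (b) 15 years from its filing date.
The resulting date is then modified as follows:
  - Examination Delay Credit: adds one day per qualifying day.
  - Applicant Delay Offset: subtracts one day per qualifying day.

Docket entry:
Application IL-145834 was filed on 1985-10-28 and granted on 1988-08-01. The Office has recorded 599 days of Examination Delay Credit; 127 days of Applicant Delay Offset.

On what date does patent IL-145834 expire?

2002-02-12

(a) grant + 12 years → 1 August 2000.
(b) filing + 15 years → 28 October 2000.
Later of the two: 28 October 2000.
Examination Delay Credit: +599 days → 19 June 2002.
Applicant Delay Offset: −127 days → 12 February 2002.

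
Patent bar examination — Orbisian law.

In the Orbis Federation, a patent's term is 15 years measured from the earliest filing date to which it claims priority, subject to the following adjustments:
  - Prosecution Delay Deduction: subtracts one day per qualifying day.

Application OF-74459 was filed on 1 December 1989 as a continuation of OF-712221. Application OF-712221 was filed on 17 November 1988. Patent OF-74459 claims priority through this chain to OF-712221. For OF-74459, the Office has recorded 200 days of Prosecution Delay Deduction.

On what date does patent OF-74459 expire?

May 1, 2003

Earliest priority filing: 17 November 1988.
Base term: 17 November 1988 + 15 years → 17 November 2003.
Prosecution Delay Deduction: −200 days → 1 May 2003.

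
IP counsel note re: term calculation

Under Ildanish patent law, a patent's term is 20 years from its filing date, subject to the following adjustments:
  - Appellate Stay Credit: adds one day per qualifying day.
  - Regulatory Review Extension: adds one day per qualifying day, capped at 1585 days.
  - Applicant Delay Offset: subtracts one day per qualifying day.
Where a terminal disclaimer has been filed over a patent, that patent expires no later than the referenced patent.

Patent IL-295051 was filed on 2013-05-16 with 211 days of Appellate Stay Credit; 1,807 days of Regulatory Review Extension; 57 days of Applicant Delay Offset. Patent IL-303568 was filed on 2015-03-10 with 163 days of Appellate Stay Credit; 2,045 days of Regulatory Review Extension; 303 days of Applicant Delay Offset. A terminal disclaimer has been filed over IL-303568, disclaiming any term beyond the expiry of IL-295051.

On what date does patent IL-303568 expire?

Natural term of IL-303568:
  Base: filing + 20 years → 10 March 2035.
  Appellate Stay Credit: +163 days → 20 August 2035.
  Regulatory Review Extension: 2045 days claimed exceeds the 1585-day cap, so +1585 days → 22 December 2039.
  Applicant Delay Offset: −303 days → 22 February 2039.
Expiry of referenced patent IL-295051:
  Base: filing + 20 years → 16 May 2033.
  Appellate Stay Credit: +211 days → 13 December 2033.
  Regulatory Review Extension: 1807 days claimed exceeds the 1585-day cap, so +1585 days → 16 April 2038.
  Applicant Delay Offset: −57 days → 18 February 2038.
Terminal disclaimer: IL-303568 expires on the earlier of 22 February 2039 and 18 February 2038.

2038-02-18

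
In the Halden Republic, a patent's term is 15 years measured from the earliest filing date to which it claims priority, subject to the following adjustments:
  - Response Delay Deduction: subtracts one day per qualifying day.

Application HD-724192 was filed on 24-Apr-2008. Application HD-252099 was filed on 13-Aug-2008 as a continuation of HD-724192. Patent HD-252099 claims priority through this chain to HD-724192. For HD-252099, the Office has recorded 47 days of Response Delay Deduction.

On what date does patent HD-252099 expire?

2023-03-08

Earliest priority filing: 24 April 2008.
Base term: 24 April 2008 + 15 years → 24 April 2023.
Response Delay Deduction: −47 days → 8 March 2023.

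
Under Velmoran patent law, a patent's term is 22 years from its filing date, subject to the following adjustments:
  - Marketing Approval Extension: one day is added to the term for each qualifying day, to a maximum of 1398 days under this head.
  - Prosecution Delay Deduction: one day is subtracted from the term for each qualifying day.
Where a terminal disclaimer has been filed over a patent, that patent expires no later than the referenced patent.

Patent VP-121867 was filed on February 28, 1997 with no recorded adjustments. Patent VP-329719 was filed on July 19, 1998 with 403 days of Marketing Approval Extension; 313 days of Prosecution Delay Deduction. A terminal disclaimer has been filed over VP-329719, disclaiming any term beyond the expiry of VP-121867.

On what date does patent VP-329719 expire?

2019-02-28

Natural term of VP-329719:
  Base: filing + 22 years → 19 July 2020.
  Marketing Approval Extension: 403 days (within the 1398-day cap) → +403 days → 26 August 2021.
  Prosecution Delay Deduction: −313 days → 17 October 2020.
Expiry of referenced patent VP-121867:
  Base: filing + 22 years → 28 February 2019.
Terminal disclaimer: VP-329719 expires on the earlier of 17 October 2020 and 28 February 2019.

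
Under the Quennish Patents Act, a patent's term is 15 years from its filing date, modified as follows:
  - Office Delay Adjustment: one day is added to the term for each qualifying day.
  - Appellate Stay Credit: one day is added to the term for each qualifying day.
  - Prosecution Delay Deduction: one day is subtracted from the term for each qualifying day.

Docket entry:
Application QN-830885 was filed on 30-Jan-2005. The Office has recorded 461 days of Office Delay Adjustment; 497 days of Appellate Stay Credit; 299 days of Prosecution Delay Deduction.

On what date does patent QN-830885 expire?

2021-11-19

Base term: filing date + 15 years → 30 January 2020.
Office Delay Adjustment: +461 days → 5 May 2021.
Appellate Stay Credit: +497 days → 14 September 2022.
Prosecution Delay Deduction: −299 days → 19 November 2021.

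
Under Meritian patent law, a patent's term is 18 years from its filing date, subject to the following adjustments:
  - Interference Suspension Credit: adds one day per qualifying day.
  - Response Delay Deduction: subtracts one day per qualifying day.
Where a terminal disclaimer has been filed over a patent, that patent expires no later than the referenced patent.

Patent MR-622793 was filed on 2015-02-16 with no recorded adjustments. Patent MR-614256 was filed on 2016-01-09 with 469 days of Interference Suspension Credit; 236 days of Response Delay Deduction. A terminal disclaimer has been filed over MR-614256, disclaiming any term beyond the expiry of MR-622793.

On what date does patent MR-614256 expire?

Natural term of MR-614256:
  Base: filing + 18 years → 9 January 2034.
  Interference Suspension Credit: +469 days → 23 April 2035.
  Response Delay Deduction: −236 days → 30 August 2034.
Expiry of referenced patent MR-622793:
  Base: filing + 18 years → 16 February 2033.
Terminal disclaimer: MR-614256 expires on the earlier of 30 August 2034 and 16 February 2033.

2033-02-16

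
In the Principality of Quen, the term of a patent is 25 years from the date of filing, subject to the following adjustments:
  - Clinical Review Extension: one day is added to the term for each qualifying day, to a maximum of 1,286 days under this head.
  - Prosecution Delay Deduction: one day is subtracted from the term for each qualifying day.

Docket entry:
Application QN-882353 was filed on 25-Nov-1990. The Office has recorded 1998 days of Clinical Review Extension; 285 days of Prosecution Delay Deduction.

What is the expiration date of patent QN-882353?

August 22, 2018

Base term: filing date + 25 years → 25 November 2015.
Clinical Review Extension: 1998 days claimed exceeds the 1286-day cap, so +1286 days → 3 June 2019.
Prosecution Delay Deduction: −285 days → 22 August 2018.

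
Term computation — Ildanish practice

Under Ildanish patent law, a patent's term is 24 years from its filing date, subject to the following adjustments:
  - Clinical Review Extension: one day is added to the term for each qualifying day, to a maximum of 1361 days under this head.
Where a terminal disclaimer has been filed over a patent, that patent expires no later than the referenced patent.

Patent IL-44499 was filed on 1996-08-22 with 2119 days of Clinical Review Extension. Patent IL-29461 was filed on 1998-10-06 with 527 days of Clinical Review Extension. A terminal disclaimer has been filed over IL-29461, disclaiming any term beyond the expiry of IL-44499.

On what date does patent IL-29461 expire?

March 16, 2024

Natural term of IL-29461:
  Base: filing + 24 years → 6 October 2022.
  Clinical Review Extension: 527 days (within the 1361-day cap) → +527 days → 16 March 2024.
Expiry of referenced patent IL-44499:
  Base: filing + 24 years → 22 August 2020.
  Clinical Review Extension: 2119 days claimed exceeds the 1361-day cap, so +1361 days → 14 May 2024.
Terminal disclaimer: IL-29461 expires on the earlier of 16 March 2024 and 14 May 2024.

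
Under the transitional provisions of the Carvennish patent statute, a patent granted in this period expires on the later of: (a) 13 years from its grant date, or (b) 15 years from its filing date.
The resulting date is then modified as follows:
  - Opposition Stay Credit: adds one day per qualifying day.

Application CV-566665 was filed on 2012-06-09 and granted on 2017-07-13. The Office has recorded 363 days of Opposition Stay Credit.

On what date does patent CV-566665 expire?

(a) grant + 13 years → 13 July 2030.
(b) filing + 15 years → 9 June 2027.
Later of the two: 13 July 2030.
Opposition Stay Credit: +363 days → 11 July 2031.

2031-07-11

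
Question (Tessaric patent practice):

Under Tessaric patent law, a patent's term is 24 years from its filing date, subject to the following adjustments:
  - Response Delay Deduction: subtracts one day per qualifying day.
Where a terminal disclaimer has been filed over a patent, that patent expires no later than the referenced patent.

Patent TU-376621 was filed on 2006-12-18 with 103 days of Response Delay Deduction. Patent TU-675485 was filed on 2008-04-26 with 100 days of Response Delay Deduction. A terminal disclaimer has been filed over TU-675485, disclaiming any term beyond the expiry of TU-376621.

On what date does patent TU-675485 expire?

September 6, 2030

Natural term of TU-675485:
  Base: filing + 24 years → 26 April 2032.
  Response Delay Deduction: −100 days → 17 January 2032.
Expiry of referenced patent TU-376621:
  Base: filing + 24 years → 18 December 2030.
  Response Delay Deduction: −103 days → 6 September 2030.
Terminal disclaimer: TU-675485 expires on the earlier of 17 January 2032 and 6 September 2030.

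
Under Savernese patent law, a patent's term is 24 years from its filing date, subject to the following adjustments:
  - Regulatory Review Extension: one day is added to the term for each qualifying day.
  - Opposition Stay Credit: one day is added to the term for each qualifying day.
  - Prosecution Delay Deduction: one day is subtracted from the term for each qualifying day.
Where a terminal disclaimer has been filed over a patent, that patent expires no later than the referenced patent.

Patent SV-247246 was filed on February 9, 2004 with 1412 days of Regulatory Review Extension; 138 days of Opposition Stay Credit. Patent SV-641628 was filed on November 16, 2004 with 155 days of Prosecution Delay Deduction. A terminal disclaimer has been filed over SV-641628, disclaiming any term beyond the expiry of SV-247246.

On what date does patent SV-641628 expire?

June 14, 2028

Natural term of SV-641628:
  Base: filing + 24 years → 16 November 2028.
  Prosecution Delay Deduction: −155 days → 14 June 2028.
Expiry of referenced patent SV-247246:
  Base: filing + 24 years → 9 February 2028.
  Regulatory Review Extension: +1412 days → 22 December 2031.
  Opposition Stay Credit: +138 days → 8 May 2032.
Terminal disclaimer: SV-641628 expires on the earlier of 14 June 2028 and 8 May 2032.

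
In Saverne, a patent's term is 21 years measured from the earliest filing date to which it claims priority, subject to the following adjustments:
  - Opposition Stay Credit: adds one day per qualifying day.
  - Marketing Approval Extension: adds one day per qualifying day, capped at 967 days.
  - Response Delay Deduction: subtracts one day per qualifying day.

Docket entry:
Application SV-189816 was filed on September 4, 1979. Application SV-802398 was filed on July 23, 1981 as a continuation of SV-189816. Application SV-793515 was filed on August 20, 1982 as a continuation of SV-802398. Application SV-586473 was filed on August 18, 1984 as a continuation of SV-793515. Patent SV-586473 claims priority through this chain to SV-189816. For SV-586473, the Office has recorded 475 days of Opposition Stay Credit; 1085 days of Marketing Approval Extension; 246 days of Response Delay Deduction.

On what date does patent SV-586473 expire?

Earliest priority filing: 4 September 1979.
Base term: 4 September 1979 + 21 years → 4 September 2000.
Opposition Stay Credit: +475 days → 23 December 2001.
Marketing Approval Extension: 1085 days claimed exceeds the 967-day cap, so +967 days → 16 August 2004.
Response Delay Deduction: −246 days → 14 December 2003.

December 14, 2003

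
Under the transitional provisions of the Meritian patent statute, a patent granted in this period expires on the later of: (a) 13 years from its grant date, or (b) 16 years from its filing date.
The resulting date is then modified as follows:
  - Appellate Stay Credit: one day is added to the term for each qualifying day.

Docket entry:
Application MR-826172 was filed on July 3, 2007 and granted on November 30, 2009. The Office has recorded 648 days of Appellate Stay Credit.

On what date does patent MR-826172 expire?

2025-04-11

(a) grant + 13 years → 30 November 2022.
(b) filing + 16 years → 3 July 2023.
Later of the two: 3 July 2023.
Appellate Stay Credit: +648 days → 11 April 2025.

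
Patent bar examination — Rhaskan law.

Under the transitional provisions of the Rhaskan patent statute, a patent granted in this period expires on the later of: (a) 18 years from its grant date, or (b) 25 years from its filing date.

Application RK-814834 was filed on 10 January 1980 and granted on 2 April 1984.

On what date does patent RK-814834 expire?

2005-01-10

(a) grant + 18 years → 2 April 2002.
(b) filing + 25 years → 10 January 2005.
Later of the two: 10 January 2005.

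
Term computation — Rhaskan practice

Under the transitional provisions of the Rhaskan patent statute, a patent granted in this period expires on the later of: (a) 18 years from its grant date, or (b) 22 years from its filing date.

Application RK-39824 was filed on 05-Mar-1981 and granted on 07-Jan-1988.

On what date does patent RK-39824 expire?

(a) grant + 18 years → 7 January 2006.
(b) filing + 22 years → 5 March 2003.
Later of the two: 7 January 2006.

January 7, 2006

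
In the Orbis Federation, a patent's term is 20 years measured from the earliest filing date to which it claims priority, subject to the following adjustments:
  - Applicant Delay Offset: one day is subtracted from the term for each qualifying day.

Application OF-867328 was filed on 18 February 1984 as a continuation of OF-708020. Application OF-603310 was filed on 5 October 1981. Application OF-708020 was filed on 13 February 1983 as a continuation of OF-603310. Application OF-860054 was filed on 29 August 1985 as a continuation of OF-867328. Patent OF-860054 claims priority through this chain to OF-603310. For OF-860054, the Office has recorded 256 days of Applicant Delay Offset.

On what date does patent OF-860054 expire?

Earliest priority filing: 5 October 1981.
Base term: 5 October 1981 + 20 years → 5 October 2001.
Applicant Delay Offset: −256 days → 22 January 2001.

2001-01-22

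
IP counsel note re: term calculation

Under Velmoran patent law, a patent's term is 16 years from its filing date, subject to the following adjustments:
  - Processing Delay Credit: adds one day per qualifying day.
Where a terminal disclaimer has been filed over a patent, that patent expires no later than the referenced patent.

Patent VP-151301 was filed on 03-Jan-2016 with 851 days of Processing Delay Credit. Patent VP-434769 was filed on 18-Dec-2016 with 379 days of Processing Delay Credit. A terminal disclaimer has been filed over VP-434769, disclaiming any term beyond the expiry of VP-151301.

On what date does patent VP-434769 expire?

January 1, 2034

Natural term of VP-434769:
  Base: filing + 16 years → 18 December 2032.
  Processing Delay Credit: +379 days → 1 January 2034.
Expiry of referenced patent VP-151301:
  Base: filing + 16 years → 3 January 2032.
  Processing Delay Credit: +851 days → 3 May 2034.
Terminal disclaimer: VP-434769 expires on the earlier of 1 January 2034 and 3 May 2034.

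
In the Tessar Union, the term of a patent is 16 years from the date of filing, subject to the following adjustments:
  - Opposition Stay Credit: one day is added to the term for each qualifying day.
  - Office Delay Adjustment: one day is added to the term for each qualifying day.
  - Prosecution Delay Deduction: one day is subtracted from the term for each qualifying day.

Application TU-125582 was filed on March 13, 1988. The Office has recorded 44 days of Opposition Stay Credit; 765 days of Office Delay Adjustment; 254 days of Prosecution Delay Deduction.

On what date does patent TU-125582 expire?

Base term: filing date + 16 years → 13 March 2004.
Opposition Stay Credit: +44 days → 26 April 2004.
Office Delay Adjustment: +765 days → 31 May 2006.
Prosecution Delay Deduction: −254 days → 19 September 2005.

2005-09-19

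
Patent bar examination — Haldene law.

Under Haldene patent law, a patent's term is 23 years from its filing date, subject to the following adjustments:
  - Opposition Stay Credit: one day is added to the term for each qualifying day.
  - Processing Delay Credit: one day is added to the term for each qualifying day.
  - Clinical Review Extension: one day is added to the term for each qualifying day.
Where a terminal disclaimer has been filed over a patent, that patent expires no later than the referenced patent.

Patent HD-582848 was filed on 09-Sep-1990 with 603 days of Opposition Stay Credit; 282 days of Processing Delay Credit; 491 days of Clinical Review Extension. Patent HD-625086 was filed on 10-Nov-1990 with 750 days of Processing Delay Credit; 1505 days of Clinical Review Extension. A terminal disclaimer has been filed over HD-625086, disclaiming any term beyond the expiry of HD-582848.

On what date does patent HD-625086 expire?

Natural term of HD-625086:
  Base: filing + 23 years → 10 November 2013.
  Processing Delay Credit: +750 days → 30 November 2015.
  Clinical Review Extension: +1505 days → 13 January 2020.
Expiry of referenced patent HD-582848:
  Base: filing + 23 years → 9 September 2013.
  Opposition Stay Credit: +603 days → 5 May 2015.
  Processing Delay Credit: +282 days → 11 February 2016.
  Clinical Review Extension: +491 days → 16 June 2017.
Terminal disclaimer: HD-625086 expires on the earlier of 13 January 2020 and 16 June 2017.

2017-06-16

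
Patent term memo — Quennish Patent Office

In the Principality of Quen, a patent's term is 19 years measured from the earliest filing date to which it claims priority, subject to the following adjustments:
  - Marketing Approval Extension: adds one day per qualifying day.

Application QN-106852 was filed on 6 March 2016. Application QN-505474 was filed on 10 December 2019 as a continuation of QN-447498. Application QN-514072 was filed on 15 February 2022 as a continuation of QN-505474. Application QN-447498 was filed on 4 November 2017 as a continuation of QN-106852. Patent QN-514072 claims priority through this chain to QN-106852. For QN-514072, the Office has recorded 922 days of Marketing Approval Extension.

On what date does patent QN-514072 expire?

Earliest priority filing: 6 March 2016.
Base term: 6 March 2016 + 19 years → 6 March 2035.
Marketing Approval Extension: +922 days → 13 September 2037.

September 13, 2037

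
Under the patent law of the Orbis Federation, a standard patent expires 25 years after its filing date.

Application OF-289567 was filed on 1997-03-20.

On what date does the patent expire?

March 20, 2022

Filing date + 25 years → 20 March 2022.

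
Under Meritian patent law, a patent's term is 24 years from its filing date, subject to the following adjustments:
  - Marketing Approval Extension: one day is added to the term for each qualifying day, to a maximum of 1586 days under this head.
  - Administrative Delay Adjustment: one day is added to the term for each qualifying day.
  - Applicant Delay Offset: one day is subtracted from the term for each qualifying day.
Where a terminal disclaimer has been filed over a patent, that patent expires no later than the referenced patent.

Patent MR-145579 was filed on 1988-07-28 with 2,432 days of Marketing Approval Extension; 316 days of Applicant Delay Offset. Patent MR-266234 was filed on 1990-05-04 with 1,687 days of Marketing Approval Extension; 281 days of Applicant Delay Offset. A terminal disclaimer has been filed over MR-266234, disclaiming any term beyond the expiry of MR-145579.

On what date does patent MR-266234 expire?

Natural term of MR-266234:
  Base: filing + 24 years → 4 May 2014.
  Marketing Approval Extension: 1687 days claimed exceeds the 1586-day cap, so +1586 days → 6 September 2018.
  Applicant Delay Offset: −281 days → 29 November 2017.
Expiry of referenced patent MR-145579:
  Base: filing + 24 years → 28 July 2012.
  Marketing Approval Extension: 2432 days claimed exceeds the 1586-day cap, so +1586 days → 30 November 2016.
  Applicant Delay Offset: −316 days → 19 January 2016.
Terminal disclaimer: MR-266234 expires on the earlier of 29 November 2017 and 19 January 2016.

January 19, 2016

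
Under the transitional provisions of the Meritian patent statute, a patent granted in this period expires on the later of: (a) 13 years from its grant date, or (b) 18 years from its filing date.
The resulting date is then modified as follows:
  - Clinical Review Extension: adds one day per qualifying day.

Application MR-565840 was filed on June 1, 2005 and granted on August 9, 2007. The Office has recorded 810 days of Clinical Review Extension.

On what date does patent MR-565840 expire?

(a) grant + 13 years → 9 August 2020.
(b) filing + 18 years → 1 June 2023.
Later of the two: 1 June 2023.
Clinical Review Extension: +810 days → 19 August 2025.

August 19, 2025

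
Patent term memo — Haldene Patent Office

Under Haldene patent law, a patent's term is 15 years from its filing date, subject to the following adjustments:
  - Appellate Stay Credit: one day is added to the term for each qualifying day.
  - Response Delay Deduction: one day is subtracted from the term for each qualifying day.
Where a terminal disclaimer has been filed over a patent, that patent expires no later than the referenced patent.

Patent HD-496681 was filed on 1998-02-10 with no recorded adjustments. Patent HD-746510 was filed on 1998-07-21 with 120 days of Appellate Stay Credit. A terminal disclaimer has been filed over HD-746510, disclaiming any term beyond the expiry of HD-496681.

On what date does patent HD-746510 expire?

Natural term of HD-746510:
  Base: filing + 15 years → 21 July 2013.
  Appellate Stay Credit: +120 days → 18 November 2013.
Expiry of referenced patent HD-496681:
  Base: filing + 15 years → 10 February 2013.
Terminal disclaimer: HD-746510 expires on the earlier of 18 November 2013 and 10 February 2013.

2013-02-10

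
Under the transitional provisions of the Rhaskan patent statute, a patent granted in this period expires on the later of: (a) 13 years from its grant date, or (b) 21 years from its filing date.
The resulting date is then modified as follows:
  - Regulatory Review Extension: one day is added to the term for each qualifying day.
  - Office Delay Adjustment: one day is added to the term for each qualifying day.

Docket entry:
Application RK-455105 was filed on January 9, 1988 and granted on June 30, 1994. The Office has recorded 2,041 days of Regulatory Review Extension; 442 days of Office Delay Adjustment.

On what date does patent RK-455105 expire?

(a) grant + 13 years → 30 June 2007.
(b) filing + 21 years → 9 January 2009.
Later of the two: 9 January 2009.
Regulatory Review Extension: +2041 days → 12 August 2014.
Office Delay Adjustment: +442 days → 28 October 2015.

2015-10-28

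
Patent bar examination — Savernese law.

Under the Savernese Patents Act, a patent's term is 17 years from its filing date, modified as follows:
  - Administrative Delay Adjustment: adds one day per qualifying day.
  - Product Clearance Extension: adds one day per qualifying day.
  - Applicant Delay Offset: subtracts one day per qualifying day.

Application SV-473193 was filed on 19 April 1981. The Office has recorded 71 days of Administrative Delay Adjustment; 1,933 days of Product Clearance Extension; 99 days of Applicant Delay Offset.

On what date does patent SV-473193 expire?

Base term: filing date + 17 years → 19 April 1998.
Administrative Delay Adjustment: +71 days → 29 June 1998.
Product Clearance Extension: +1933 days → 14 October 2003.
Applicant Delay Offset: −99 days → 7 July 2003.

2003-07-07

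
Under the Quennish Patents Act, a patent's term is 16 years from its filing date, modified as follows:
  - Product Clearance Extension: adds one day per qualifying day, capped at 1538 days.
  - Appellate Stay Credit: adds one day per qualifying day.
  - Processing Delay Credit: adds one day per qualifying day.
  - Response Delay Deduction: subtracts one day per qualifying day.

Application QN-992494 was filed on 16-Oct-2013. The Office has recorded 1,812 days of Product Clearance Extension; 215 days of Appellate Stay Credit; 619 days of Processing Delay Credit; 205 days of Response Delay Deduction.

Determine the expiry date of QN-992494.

Base term: filing date + 16 years → 16 October 2029.
Product Clearance Extension: 1812 days claimed exceeds the 1538-day cap, so +1538 days → 1 January 2034.
Appellate Stay Credit: +215 days → 4 August 2034.
Processing Delay Credit: +619 days → 14 April 2036.
Response Delay Deduction: −205 days → 22 September 2035.

September 22, 2035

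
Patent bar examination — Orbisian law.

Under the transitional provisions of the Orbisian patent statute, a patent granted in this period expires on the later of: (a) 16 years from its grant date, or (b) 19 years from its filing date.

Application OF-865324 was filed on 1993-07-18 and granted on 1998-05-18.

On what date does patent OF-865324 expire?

(a) grant + 16 years → 18 May 2014.
(b) filing + 19 years → 18 July 2012.
Later of the two: 18 May 2014.

May 18, 2014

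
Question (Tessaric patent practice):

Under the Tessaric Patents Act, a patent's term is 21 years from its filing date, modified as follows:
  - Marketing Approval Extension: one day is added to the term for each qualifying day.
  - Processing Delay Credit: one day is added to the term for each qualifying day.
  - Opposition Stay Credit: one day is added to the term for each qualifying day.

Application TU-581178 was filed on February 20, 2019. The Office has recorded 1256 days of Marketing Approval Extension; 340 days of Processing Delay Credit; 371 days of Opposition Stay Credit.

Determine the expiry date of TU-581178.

July 10, 2045

Base term: filing date + 21 years → 20 February 2040.
Marketing Approval Extension: +1256 days → 30 July 2043.
Processing Delay Credit: +340 days → 4 July 2044.
Opposition Stay Credit: +371 days → 10 July 2045.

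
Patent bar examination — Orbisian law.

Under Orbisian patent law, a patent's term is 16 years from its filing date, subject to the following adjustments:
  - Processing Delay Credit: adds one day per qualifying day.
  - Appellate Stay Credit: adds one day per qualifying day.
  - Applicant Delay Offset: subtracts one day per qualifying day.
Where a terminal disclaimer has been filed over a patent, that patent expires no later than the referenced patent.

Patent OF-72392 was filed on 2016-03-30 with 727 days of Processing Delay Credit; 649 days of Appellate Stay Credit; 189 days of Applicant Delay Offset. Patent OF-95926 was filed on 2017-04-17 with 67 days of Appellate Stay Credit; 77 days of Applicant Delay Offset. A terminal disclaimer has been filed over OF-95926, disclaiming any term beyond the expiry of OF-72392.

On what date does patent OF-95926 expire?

2033-04-07

Natural term of OF-95926:
  Base: filing + 16 years → 17 April 2033.
  Appellate Stay Credit: +67 days → 23 June 2033.
  Applicant Delay Offset: −77 days → 7 April 2033.
Expiry of referenced patent OF-72392:
  Base: filing + 16 years → 30 March 2032.
  Processing Delay Credit: +727 days → 27 March 2034.
  Appellate Stay Credit: +649 days → 5 January 2036.
  Applicant Delay Offset: −189 days → 30 June 2035.
Terminal disclaimer: OF-95926 expires on the earlier of 7 April 2033 and 30 June 2035.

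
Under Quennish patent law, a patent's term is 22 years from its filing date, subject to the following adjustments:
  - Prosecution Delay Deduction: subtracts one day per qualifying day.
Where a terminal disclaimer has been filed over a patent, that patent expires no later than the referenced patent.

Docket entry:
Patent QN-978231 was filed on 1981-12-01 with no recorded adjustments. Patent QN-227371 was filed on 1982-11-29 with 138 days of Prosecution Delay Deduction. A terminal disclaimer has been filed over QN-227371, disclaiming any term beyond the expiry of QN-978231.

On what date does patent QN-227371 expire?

2003-12-01

Natural term of QN-227371:
  Base: filing + 22 years → 29 November 2004.
  Prosecution Delay Deduction: −138 days → 14 July 2004.
Expiry of referenced patent QN-978231:
  Base: filing + 22 years → 1 December 2003.
Terminal disclaimer: QN-227371 expires on the earlier of 14 July 2004 and 1 December 2003.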